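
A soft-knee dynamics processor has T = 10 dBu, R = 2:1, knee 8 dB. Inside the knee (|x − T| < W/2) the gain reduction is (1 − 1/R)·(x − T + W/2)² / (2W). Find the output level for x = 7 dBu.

x − T + W/2 = 7 − 10 + 4 = 1.
GR = (1 − 1/2) × 1² / 16 = 0.5 × 1 / 16 = 0.03125 dB.
Output = 7 − 0.03125 = 6.96875 dBu.

6.96875 dBu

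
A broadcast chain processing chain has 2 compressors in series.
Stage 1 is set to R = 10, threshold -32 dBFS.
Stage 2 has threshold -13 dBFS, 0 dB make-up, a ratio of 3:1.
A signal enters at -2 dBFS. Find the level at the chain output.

Stage 1: -2 dBFS is 30 dB over -32 dBFS; at 10:1 that becomes 3 dB over, giving -29 dBFS.
Stage 2: -29 dBFS is at or below the -13 dBFS threshold — no compression; output -29 dBFS.

-29 dBFS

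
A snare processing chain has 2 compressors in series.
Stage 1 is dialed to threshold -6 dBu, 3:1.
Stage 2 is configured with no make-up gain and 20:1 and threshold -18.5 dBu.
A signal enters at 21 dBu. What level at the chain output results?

Stage 1: overshoot 27 dB → 27/3 = 9 dB → 3 dBu.
Stage 2: 3 dBu is 21.5 dB over -18.5 dBu; at 20:1 that becomes 1.075 dB over, giving -17.425 dBu.

-17.425 dBu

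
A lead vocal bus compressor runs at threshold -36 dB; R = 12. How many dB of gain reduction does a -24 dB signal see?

Overshoot = -24 − (-36) = 12 dB.
At 12:1, output sits 12/12 = 1 dB above threshold.
So the signal is attenuated by 12 − 1 = 11 dB.

11 dB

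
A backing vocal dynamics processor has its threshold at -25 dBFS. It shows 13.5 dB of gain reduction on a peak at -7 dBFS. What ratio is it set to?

Input overshoot = -7 − (-25) = 18 dB.
Output overshoot = 18 − 13.5 = 4.5 dB.
Ratio = input overshoot / output overshoot = 18 / 4.5 = 4.

4:1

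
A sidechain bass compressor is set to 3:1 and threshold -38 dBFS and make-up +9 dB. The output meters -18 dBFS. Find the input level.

Remove make-up: -18 − 9 = -27 dBFS.
The compressed level sits -27 − (-38) = 11 dB over threshold.
Undo the ratio: input overshoot = 11 × 3 = 33 dB, giving input = -5 dBFS.

-5 dBFS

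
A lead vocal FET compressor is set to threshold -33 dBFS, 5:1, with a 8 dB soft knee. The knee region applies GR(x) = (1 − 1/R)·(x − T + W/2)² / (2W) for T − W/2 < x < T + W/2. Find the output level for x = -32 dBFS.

-33.25 dBFS

x − T + W/2 = -32 − (-33) + 4 = 5.
GR = (1 − 1/5) × 5² / 16 = 0.8 × 25 / 16 = 1.25 dB.
Output = -32 − 1.25 = -33.25 dBFS.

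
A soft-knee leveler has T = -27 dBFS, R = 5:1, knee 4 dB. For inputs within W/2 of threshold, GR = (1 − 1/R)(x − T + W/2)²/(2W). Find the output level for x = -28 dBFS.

-28.1 dBFS

x − T + W/2 = -28 − (-27) + 2 = 1.
GR = (1 − 1/5) × 1² / 8 = 0.8 × 1 / 8 = 0.1 dB.
Output = -28 − 0.1 = -28.1 dBFS.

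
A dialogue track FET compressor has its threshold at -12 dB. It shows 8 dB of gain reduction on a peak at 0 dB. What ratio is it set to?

3:1

Input overshoot = 0 − (-12) = 12 dB.
Output overshoot = 12 − 8 = 4 dB.
Ratio = input overshoot / output overshoot = 12 / 4 = 3.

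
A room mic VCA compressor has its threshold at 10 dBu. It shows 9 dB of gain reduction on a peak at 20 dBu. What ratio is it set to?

10:1

Input overshoot = 20 − 10 = 10 dB.
Output overshoot = 10 − 9 = 1 dB.
Ratio = input overshoot / output overshoot = 10 / 1 = 10.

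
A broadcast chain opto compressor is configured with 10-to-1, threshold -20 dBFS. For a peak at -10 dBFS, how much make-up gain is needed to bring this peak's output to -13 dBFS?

The peak compresses to -20 + 10/10 = -19 dBFS.
To reach -13 dBFS requires -13 − (-19) = 6 dB of make-up.

6 dB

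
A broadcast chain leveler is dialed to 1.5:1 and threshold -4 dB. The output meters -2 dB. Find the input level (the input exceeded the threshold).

-1 dB

That's 2 dB above the -4 dB threshold.
Before 1.5:1 compression the overshoot was 2 × 1.5 = 3 dB, so input = -4 + 3 = -1 dB.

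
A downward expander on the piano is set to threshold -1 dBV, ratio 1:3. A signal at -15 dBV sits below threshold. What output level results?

-43 dBV

Below threshold, a 1:3 expander applies gain = (3−1)×(T − x) of attenuation.
(3−1) × 14 = 28 dB, so output = -15 − 28 = -43 dBV.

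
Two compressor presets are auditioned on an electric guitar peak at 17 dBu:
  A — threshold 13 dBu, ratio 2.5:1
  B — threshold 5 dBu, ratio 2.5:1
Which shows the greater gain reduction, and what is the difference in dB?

B, by 4.8 dB

A: GR = 4 − 4/2.5 = 2.4 dB.
B: GR = 12 − 12/2.5 = 7.2 dB.
Difference: 4.8 dB in favour of B.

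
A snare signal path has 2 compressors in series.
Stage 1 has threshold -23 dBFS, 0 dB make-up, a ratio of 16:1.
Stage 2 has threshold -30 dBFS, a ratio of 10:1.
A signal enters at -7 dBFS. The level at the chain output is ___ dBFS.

Stage 1: overshoot 16 dB → 16/16 = 1 dB → -22 dBFS.
Stage 2: 8 dB above -30 dBFS, reduced 10:1 to 0.8 dB above → -29.2 dBFS.

-29.2 dBFS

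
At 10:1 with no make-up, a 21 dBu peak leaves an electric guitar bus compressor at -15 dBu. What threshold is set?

-19 dBu

Let T be the threshold. Output overshoot = (input overshoot)/R, so -15 − T = (21 − T)/10.
10·(-15 − T) = 21 − T → 9·T = -150 − 21 = -171.
T = -171/9 = -19 dBu.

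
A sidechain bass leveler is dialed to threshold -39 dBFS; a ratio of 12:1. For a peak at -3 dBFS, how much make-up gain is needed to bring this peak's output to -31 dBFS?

The peak compresses to -39 + 36/12 = -36 dBFS.
To reach -31 dBFS requires -31 − (-36) = 5 dB of make-up.

5 dB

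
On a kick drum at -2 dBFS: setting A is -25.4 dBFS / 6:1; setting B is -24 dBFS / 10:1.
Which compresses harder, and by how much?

A: overshoot 23.4 dB → output overshoot 3.9 dB → GR 19.5 dB.
B: overshoot 22 dB → output overshoot 2.2 dB → GR 19.8 dB.
B reduces 0.3 dB more.

B, by 0.3 dB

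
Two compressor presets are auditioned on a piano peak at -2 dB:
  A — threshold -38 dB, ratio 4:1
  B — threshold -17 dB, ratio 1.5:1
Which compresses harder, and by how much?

A: 36 dB over, compressed to 9 dB over, so 27 dB of GR.
B: 15 dB over, compressed to 10 dB over, so 5 dB of GR.
A reduces 22 dB more.

A, by 22 dB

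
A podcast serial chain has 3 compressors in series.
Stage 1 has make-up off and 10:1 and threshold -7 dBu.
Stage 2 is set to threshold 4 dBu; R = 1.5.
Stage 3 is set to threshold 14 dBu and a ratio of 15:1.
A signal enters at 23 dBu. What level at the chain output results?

-4 dBu

Stage 1: 23 dBu is 30 dB over -7 dBu; at 10:1 that becomes 3 dB over, giving -4 dBu.
Stage 2: below threshold (-4 ≤ 4); passes unchanged; output -4 dBu.
Stage 3: -4 dBu ≤ 14 dBu, so stage 3 doesn't engage; output -4 dBu.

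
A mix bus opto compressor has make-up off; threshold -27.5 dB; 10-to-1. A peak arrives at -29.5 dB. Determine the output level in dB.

-29.5 dB is 2 dB below the -27.5 dB threshold, so no gain reduction is applied.
Output = input = -29.5 dB.

-29.5 dB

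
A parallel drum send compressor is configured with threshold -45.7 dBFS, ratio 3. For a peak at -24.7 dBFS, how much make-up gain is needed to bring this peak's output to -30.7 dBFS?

8 dB

The peak compresses to -45.7 + 21/3 = -38.7 dBFS.
To reach -30.7 dBFS requires -30.7 − (-38.7) = 8 dB of make-up.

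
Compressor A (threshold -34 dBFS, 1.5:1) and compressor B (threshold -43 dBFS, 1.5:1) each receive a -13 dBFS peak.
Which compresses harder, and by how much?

A: GR = 21 − 21/1.5 = 7 dB.
B: GR = 30 − 30/1.5 = 10 dB.
Difference: 3 dB in favour of B.

B, by 3 dB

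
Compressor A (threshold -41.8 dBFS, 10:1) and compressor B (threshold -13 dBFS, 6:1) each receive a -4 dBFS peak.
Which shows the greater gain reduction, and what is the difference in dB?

A, by 26.52 dB

A: GR = 37.8 − 37.8/10 = 34.02 dB.
B: GR = 9 − 9/6 = 7.5 dB.
A applies 26.52 dB more gain reduction.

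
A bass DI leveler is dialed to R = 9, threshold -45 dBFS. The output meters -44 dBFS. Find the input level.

Post-compression overshoot = -44 − (-45) = 1 dB.
Before 9:1 compression the overshoot was 1 × 9 = 9 dB, so input = -45 + 9 = -36 dBFS.

-36 dBFS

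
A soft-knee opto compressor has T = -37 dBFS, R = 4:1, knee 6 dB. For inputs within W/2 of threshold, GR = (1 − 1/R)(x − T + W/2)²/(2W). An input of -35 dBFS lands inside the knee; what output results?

x − T + W/2 = -35 − (-37) + 3 = 5.
GR = (1 − 1/4) × 5² / 12 = 0.75 × 25 / 12 = 1.5625 dB.
Output = -35 − 1.5625 = -36.5625 dBFS.

-36.5625 dBFS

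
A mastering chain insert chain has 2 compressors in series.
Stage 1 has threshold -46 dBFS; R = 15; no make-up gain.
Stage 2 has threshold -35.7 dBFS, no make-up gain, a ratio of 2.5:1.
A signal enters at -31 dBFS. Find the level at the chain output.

Stage 1: -31 dBFS is 15 dB over -46 dBFS; at 15:1 that becomes 1 dB over, giving -45 dBFS.
Stage 2: -45 dBFS is at or below the -35.7 dBFS threshold — no compression; output -45 dBFS.

-45 dBFS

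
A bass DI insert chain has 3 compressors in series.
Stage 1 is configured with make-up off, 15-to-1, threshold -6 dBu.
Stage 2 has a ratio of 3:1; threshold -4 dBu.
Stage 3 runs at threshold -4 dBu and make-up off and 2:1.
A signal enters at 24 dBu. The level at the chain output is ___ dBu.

Stage 1: 24 dBu is 30 dB over -6 dBu; at 15:1 that becomes 2 dB over, giving -4 dBu.
Stage 2: below threshold (-4 ≤ -4); passes unchanged; output -4 dBu.
Stage 3: below threshold (-4 ≤ -4); passes unchanged; output -4 dBu.

-4 dBu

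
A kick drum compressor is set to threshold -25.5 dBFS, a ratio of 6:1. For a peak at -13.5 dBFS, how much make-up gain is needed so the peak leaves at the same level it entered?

Overshoot 12 dB → 12/6 = 2 dB after compression, so the compressed level is -25.5 + 2 = -23.5 dBFS.
Make-up = target − compressed = -13.5 − (-23.5) = 10 dB.

10 dB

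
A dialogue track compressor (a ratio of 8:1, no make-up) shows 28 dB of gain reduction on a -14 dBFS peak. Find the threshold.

-46 dBFS

Input is 32 dB above T (since output overshoot × R = input overshoot: (-42 − T)·8 = -14 − T gives T = -46 dBFS).
Check: -46 + (-14 − (-46))/8 = -46 + 4 = -42 dBFS. ✓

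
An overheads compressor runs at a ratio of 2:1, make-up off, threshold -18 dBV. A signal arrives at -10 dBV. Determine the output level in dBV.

Overshoot: -10 − (-18) = 8 dB.
At 2:1 the overshoot is divided by 2, leaving 4 dB above threshold.
Output = -18 + 4 = -14 dBV.

-14 dBV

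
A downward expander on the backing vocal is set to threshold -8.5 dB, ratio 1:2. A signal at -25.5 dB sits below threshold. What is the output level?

The input is 17 dB below the -8.5 dB threshold.
A 1:2 expander multiplies undershoot by 2: 17 × 2 = 34 dB below threshold.
Output = -8.5 − 34 = -42.5 dB.

-42.5 dB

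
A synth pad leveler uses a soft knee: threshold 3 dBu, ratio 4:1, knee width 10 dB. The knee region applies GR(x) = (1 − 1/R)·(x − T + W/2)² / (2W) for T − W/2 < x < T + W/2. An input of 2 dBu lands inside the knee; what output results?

x − T + W/2 = 2 − 3 + 5 = 4.
GR = (1 − 1/4) × 4² / 20 = 0.75 × 16 / 20 = 0.6 dB.
Output = 2 − 0.6 = 1.4 dBu.

1.4 dBu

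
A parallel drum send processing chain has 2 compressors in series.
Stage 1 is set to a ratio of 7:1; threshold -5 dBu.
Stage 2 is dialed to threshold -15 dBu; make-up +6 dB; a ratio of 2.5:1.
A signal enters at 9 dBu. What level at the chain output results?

Stage 1: 9 dBu is 14 dB over -5 dBu; at 7:1 that becomes 2 dB over, giving -3 dBu.
Stage 2: overshoot 12 dB → 12/2.5 = 4.8 dB → -10.2 dBu; +6 dB make-up → -4.2 dBu.

-4.2 dBu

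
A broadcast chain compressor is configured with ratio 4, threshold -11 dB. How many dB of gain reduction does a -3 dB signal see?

The signal is 8 dB above threshold.
At 4:1, output sits 8/4 = 2 dB above threshold.
Gain reduction = 8 − 2 = 6 dB.

6 dB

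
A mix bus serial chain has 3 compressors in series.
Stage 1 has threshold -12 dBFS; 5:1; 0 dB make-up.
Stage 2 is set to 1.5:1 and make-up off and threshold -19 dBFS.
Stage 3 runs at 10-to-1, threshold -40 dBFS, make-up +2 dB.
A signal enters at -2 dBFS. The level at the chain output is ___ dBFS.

-35.3 dBFS

Stage 1: overshoot 10 dB → 10/5 = 2 dB → -10 dBFS.
Stage 2: -10 dBFS is 9 dB over -19 dBFS; at 1.5:1 that becomes 6 dB over, giving -13 dBFS.
Stage 3: 27 dB above -40 dBFS, reduced 10:1 to 2.7 dB above → -37.3 dBFS; +2 dB make-up → -35.3 dBFS.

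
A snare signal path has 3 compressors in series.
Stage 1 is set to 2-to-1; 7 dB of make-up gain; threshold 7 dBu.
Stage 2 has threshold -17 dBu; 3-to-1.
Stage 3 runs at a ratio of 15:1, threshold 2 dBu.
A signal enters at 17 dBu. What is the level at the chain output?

Stage 1: 17 dBu is 10 dB over 7 dBu; at 2:1 that becomes 5 dB over, giving 12 dBu; +7 dB make-up → 19 dBu.
Stage 2: 36 dB above -17 dBu, reduced 3:1 to 12 dB above → -5 dBu.
Stage 3: -5 dBu is at or below the 2 dBu threshold — no compression; output -5 dBu.

-5 dBu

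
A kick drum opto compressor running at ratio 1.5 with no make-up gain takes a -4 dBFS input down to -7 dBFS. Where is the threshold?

Let T be the threshold. Output overshoot = (input overshoot)/R, so -7 − T = (-4 − T)/1.5.
1.5·(-7 − T) = -4 − T → 0.5·T = -10.5 − (-4) = -6.5.
T = -6.5/0.5 = -13 dBFS.

-13 dBFS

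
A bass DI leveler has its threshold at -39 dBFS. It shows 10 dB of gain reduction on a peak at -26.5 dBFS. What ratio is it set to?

5:1

Input overshoot = -26.5 − (-39) = 12.5 dB.
Output overshoot = 12.5 − 10 = 2.5 dB.
Ratio = input overshoot / output overshoot = 12.5 / 2.5 = 5.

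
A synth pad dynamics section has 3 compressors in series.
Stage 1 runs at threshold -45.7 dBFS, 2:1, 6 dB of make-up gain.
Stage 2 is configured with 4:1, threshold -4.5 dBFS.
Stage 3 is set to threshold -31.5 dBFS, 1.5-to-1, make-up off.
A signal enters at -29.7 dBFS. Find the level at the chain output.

-31.7 dBFS

Stage 1: overshoot 16 dB → 16/2 = 8 dB → -37.7 dBFS; +6 dB make-up → -31.7 dBFS.
Stage 2: below threshold (-31.7 ≤ -4.5); passes unchanged; output -31.7 dBFS.
Stage 3: -31.7 dBFS is at or below the -31.5 dBFS threshold — no compression; output -31.7 dBFS.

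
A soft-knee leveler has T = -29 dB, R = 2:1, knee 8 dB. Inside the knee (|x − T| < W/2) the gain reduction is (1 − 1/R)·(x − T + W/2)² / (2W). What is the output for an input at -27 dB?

-28.125 dB

x − T + W/2 = -27 − (-29) + 4 = 6.
GR = (1 − 1/2) × 6² / 16 = 0.5 × 36 / 16 = 1.125 dB.
Output = -27 − 1.125 = -28.125 dB.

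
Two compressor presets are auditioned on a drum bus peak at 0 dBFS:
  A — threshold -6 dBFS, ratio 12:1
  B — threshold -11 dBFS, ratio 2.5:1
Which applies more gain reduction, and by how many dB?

A: 6 dB over, compressed to 0.5 dB over, so 5.5 dB of GR.
B: 11 dB over, compressed to 4.4 dB over, so 6.6 dB of GR.
Difference: 1.1 dB in favour of B.

B, by 1.1 dB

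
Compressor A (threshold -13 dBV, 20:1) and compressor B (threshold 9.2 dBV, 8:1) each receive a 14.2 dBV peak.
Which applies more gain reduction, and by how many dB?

A, by 21.465 dB

A: overshoot 27.2 dB → output overshoot 1.36 dB → GR 25.84 dB.
B: overshoot 5 dB → output overshoot 0.625 dB → GR 4.375 dB.
Difference: 21.465 dB in favour of A.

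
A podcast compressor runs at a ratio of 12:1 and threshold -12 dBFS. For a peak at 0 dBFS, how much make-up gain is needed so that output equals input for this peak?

11 dB

The peak compresses to -12 + 12/12 = -11 dBFS.
To reach 0 dBFS requires 0 − (-11) = 11 dB of make-up.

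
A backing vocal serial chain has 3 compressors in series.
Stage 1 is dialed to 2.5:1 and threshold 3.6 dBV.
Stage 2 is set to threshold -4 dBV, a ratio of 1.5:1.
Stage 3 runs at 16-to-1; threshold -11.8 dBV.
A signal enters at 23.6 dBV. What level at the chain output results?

-10.6625 dBV

Stage 1: overshoot 20 dB → 20/2.5 = 8 dB → 11.6 dBV.
Stage 2: overshoot 15.6 dB → 15.6/1.5 = 10.4 dB → 6.4 dBV.
Stage 3: overshoot 18.2 dB → 18.2/16 = 1.1375 dB → -10.6625 dBV.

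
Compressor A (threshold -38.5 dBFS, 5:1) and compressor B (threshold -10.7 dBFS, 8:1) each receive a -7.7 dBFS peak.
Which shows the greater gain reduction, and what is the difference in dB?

A, by 22.015 dB

A: overshoot 30.8 dB → output overshoot 6.16 dB → GR 24.64 dB.
B: overshoot 3 dB → output overshoot 0.375 dB → GR 2.625 dB.
Difference: 22.015 dB in favour of A.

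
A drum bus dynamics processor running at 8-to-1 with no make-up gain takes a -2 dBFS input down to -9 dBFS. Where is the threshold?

-10 dBFS

Gain reduction = -2 − (-9) = 7 dB; output overshoot = GR / (R − 1) = 7 / 7 = 1 dB.
Threshold = output − output overshoot = -9 − 1 = -10 dBFS.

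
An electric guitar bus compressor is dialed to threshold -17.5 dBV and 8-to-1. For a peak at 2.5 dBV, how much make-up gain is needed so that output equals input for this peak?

17.5 dB

The peak compresses to -17.5 + 20/8 = -15 dBV.
To reach 2.5 dBV requires 2.5 − (-15) = 17.5 dB of make-up.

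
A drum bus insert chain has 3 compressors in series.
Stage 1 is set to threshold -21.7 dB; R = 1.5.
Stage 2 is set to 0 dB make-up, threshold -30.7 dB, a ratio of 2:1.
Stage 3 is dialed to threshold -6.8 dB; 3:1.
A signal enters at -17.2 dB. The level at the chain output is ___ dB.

Stage 1: 4.5 dB above -21.7 dB, reduced 1.5:1 to 3 dB above → -18.7 dB.
Stage 2: -18.7 dB is 12 dB over -30.7 dB; at 2:1 that becomes 6 dB over, giving -24.7 dB.
Stage 3: -24.7 dB is at or below the -6.8 dB threshold — no compression; output -24.7 dB.

-24.7 dB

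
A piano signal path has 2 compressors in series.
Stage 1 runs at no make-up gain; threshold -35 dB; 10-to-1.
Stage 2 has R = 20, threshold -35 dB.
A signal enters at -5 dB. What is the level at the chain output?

-34.85 dB

Stage 1: -5 dB is 30 dB over -35 dB; at 10:1 that becomes 3 dB over, giving -32 dB.
Stage 2: overshoot 3 dB → 3/20 = 0.15 dB → -34.85 dB.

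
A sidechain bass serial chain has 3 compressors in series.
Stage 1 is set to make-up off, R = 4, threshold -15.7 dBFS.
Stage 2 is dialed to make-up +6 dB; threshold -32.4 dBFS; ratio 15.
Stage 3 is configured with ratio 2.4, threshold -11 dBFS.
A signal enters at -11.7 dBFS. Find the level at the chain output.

-25.22 dBFS

Stage 1: 4 dB above -15.7 dBFS, reduced 4:1 to 1 dB above → -14.7 dBFS.
Stage 2: 17.7 dB above -32.4 dBFS, reduced 15:1 to 1.18 dB above → -31.22 dBFS; +6 dB make-up → -25.22 dBFS.
Stage 3: below threshold (-25.22 ≤ -11); passes unchanged; output -25.22 dBFS.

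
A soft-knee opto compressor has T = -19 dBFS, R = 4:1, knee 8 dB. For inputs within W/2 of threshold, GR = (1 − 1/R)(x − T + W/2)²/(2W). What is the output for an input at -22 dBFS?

x − T + W/2 = -22 − (-19) + 4 = 1.
GR = (1 − 1/4) × 1² / 16 = 0.75 × 1 / 16 = 0.046875 dB.
Output = -22 − 0.046875 = -22.046875 dBFS.

-22.046875 dBFS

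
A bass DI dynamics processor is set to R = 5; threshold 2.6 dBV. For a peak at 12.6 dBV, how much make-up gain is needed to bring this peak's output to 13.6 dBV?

Overshoot 10 dB → 10/5 = 2 dB after compression, so the compressed level is 2.6 + 2 = 4.6 dBV.
Make-up = target − compressed = 13.6 − 4.6 = 9 dB.

9 dB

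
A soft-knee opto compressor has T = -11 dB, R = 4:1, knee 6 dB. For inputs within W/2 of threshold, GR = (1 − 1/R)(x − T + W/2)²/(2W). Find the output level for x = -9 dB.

-10.5625 dB

x − T + W/2 = -9 − (-11) + 3 = 5.
GR = (1 − 1/4) × 5² / 12 = 0.75 × 25 / 12 = 1.5625 dB.
Output = -9 − 1.5625 = -10.5625 dB.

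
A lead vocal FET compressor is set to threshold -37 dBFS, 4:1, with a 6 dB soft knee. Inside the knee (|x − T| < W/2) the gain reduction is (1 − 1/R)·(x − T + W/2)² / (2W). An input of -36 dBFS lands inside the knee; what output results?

x − T + W/2 = -36 − (-37) + 3 = 4.
GR = (1 − 1/4) × 4² / 12 = 0.75 × 16 / 12 = 1 dB.
Output = -36 − 1 = -37 dBFS.

-37 dBFS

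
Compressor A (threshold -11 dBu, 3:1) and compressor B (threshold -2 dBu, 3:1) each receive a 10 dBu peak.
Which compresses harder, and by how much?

A: 21 dB over, compressed to 7 dB over, so 14 dB of GR.
B: 12 dB over, compressed to 4 dB over, so 8 dB of GR.
Difference: 6 dB in favour of A.

A, by 6 dB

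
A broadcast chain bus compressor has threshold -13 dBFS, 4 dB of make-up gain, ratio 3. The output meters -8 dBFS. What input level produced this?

Remove make-up: -8 − 4 = -12 dBFS.
The compressed level sits -12 − (-13) = 1 dB over threshold.
Before 3:1 compression the overshoot was 1 × 3 = 3 dB, so input = -13 + 3 = -10 dBFS.

-10 dBFS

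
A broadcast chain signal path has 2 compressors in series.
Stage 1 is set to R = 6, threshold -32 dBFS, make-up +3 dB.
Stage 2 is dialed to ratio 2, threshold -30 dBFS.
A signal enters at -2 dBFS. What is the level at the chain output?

Stage 1: -2 dBFS is 30 dB over -32 dBFS; at 6:1 that becomes 5 dB over, giving -27 dBFS; +3 dB make-up → -24 dBFS.
Stage 2: overshoot 6 dB → 6/2 = 3 dB → -27 dBFS.

-27 dBFS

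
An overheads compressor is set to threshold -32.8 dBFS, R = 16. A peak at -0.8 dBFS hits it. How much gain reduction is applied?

30 dB

The signal is 32 dB above threshold.
At 16:1, output sits 32/16 = 2 dB above threshold.
GR = overshoot in − overshoot out = 32 − 2 = 30 dB.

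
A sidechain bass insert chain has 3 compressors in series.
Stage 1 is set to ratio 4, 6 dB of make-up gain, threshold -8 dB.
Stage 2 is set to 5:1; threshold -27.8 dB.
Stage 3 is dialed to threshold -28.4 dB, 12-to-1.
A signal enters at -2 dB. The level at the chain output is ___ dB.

-27.895 dB

Stage 1: overshoot 6 dB → 6/4 = 1.5 dB → -6.5 dB; +6 dB make-up → -0.5 dB.
Stage 2: overshoot 27.3 dB → 27.3/5 = 5.46 dB → -22.34 dB.
Stage 3: 6.06 dB above -28.4 dB, reduced 12:1 to 0.505 dB above → -27.895 dB.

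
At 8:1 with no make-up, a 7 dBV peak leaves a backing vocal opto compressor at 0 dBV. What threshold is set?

Input is 8 dB above T (since output overshoot × R = input overshoot: (0 − T)·8 = 7 − T gives T = -1 dBV).
Check: -1 + (7 − (-1))/8 = -1 + 1 = 0 dBV. ✓

-1 dBV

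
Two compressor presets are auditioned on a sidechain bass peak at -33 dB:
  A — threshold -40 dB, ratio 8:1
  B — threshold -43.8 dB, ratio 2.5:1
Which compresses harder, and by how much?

A: 7 dB over, compressed to 0.875 dB over, so 6.125 dB of GR.
B: 10.8 dB over, compressed to 4.32 dB over, so 6.48 dB of GR.
Difference: 0.355 dB in favour of B.

B, by 0.355 dB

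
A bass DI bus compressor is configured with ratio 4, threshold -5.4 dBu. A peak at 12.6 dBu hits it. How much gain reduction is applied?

13.5 dB

The signal is 18 dB above threshold.
After 4:1 compression the overshoot becomes 18/4 = 4.5 dB.
So the signal is attenuated by 18 − 4.5 = 13.5 dB.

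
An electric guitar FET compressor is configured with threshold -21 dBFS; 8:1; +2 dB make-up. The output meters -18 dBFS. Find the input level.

-13 dBFS

Remove make-up: -18 − 2 = -20 dBFS.
The compressed level sits -20 − (-21) = 1 dB over threshold.
Before 8:1 compression the overshoot was 1 × 8 = 8 dB, so input = -21 + 8 = -13 dBFS.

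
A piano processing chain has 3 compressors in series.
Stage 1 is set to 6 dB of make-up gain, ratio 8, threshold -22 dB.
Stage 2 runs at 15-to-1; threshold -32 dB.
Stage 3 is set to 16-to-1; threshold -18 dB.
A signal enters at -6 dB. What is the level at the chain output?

-30.8 dB

Stage 1: 16 dB above -22 dB, reduced 8:1 to 2 dB above → -20 dB; +6 dB make-up → -14 dB.
Stage 2: 18 dB above -32 dB, reduced 15:1 to 1.2 dB above → -30.8 dB.
Stage 3: below threshold (-30.8 ≤ -18); passes unchanged; output -30.8 dB.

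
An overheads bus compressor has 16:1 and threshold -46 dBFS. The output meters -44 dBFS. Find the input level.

Post-compression overshoot = -44 − (-46) = 2 dB.
Before 16:1 compression the overshoot was 2 × 16 = 32 dB, so input = -46 + 32 = -14 dBFS.

-14 dBFS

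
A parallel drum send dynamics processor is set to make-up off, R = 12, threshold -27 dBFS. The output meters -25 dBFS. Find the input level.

That's 2 dB above the -27 dBFS threshold.
Input overshoot = R × output overshoot = 24 dB → input = -27 + 24 = -3 dBFS.

-3 dBFS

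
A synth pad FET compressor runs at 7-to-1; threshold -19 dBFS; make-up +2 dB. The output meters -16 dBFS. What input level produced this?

-12 dBFS

Before make-up, the level was -16 − 2 = -18 dBFS.
Post-compression overshoot = -18 − (-19) = 1 dB.
Input overshoot = R × output overshoot = 7 dB → input = -19 + 7 = -12 dBFS.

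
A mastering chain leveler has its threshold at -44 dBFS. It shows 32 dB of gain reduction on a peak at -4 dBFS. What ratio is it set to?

5:1

Input overshoot = -4 − (-44) = 40 dB.
Output overshoot = 40 − 32 = 8 dB.
Ratio = input overshoot / output overshoot = 40 / 8 = 5.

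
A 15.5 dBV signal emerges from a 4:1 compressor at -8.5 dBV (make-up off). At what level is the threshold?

Let T be the threshold. Output overshoot = (input overshoot)/R, so -8.5 − T = (15.5 − T)/4.
4·(-8.5 − T) = 15.5 − T → 3·T = -34 − 15.5 = -49.5.
T = -49.5/3 = -16.5 dBV.

-16.5 dBV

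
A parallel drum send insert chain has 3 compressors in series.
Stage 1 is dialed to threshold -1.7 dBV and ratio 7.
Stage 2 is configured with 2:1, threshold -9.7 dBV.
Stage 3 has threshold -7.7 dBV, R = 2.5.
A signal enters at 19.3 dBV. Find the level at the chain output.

Stage 1: 21 dB above -1.7 dBV, reduced 7:1 to 3 dB above → 1.3 dBV.
Stage 2: 11 dB above -9.7 dBV, reduced 2:1 to 5.5 dB above → -4.2 dBV.
Stage 3: 3.5 dB above -7.7 dBV, reduced 2.5:1 to 1.4 dB above → -6.3 dBV.

-6.3 dBV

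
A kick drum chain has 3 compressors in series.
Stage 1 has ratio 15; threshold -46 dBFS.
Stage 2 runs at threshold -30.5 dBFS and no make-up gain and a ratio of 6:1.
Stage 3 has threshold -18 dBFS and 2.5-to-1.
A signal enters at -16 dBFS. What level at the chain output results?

Stage 1: 30 dB above -46 dBFS, reduced 15:1 to 2 dB above → -44 dBFS.
Stage 2: below threshold (-44 ≤ -30.5); passes unchanged; output -44 dBFS.
Stage 3: -44 dBFS ≤ -18 dBFS, so stage 3 doesn't engage; output -44 dBFS.

-44 dBFS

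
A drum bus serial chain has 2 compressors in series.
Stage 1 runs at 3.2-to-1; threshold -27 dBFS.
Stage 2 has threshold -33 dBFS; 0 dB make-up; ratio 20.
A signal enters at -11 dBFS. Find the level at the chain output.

-32.45 dBFS

Stage 1: overshoot 16 dB → 16/3.2 = 5 dB → -22 dBFS.
Stage 2: overshoot 11 dB → 11/20 = 0.55 dB → -32.45 dBFS.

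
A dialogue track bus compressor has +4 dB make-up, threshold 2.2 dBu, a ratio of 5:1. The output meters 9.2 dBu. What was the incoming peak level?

17.2 dBu

Before make-up, the level was 9.2 − 4 = 5.2 dBu.
That's 3 dB above the 2.2 dBu threshold.
Undo the ratio: input overshoot = 3 × 5 = 15 dB, giving input = 17.2 dBu.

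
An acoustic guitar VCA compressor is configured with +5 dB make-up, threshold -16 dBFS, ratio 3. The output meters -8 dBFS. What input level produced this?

-7 dBFS

Before make-up, the level was -8 − 5 = -13 dBFS.
The compressed level sits -13 − (-16) = 3 dB over threshold.
Input overshoot = R × output overshoot = 9 dB → input = -16 + 9 = -7 dBFS.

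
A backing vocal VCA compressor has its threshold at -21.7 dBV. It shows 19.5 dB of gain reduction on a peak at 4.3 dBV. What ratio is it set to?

4:1

Input overshoot = 4.3 − (-21.7) = 26 dB.
Output overshoot = 26 − 19.5 = 6.5 dB.
Ratio = input overshoot / output overshoot = 26 / 6.5 = 4.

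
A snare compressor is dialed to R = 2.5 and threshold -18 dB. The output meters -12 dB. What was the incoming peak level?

-3 dB

That's 6 dB above the -18 dB threshold.
Input overshoot = R × output overshoot = 15 dB → input = -18 + 15 = -3 dB.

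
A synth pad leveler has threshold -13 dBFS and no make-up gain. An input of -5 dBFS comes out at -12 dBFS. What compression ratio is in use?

Input overshoot = -5 − (-13) = 8 dB; output overshoot = -12 − (-13) = 1 dB.
Ratio = 8 / 1 = 8.

8:1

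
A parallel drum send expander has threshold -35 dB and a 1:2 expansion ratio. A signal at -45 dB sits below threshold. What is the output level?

-55 dB

Below threshold, a 1:2 expander applies gain = (2−1)×(T − x) of attenuation.
(2−1) × 10 = 10 dB, so output = -45 − 10 = -55 dB.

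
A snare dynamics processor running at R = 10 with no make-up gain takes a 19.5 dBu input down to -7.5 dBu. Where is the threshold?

-10.5 dBu

Let T be the threshold. Output overshoot = (input overshoot)/R, so -7.5 − T = (19.5 − T)/10.
10·(-7.5 − T) = 19.5 − T → 9·T = -75 − 19.5 = -94.5.
T = -94.5/9 = -10.5 dBu.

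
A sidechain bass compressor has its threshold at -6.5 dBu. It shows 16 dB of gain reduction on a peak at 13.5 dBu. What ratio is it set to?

Input overshoot = 13.5 − (-6.5) = 20 dB.
Output overshoot = 20 − 16 = 4 dB.
Ratio = input overshoot / output overshoot = 20 / 4 = 5.

5:1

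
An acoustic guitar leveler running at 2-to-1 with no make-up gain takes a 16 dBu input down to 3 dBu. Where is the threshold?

Input is 26 dB above T (since output overshoot × R = input overshoot: (3 − T)·2 = 16 − T gives T = -10 dBu).
Check: -10 + (16 − (-10))/2 = -10 + 13 = 3 dBu. ✓

-10 dBu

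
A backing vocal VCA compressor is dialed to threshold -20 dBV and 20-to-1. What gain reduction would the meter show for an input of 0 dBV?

The signal is 20 dB above threshold.
A 20:1 ratio leaves 1 dB of that excess.
Gain reduction = 20 − 1 = 19 dB.

19 dB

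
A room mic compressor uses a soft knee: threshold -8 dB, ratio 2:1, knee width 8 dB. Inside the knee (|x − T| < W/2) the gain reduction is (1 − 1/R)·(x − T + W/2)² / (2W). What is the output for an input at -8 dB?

x − T + W/2 = -8 − (-8) + 4 = 4.
GR = (1 − 1/2) × 4² / 16 = 0.5 × 16 / 16 = 0.5 dB.
Output = -8 − 0.5 = -8.5 dB.

-8.5 dB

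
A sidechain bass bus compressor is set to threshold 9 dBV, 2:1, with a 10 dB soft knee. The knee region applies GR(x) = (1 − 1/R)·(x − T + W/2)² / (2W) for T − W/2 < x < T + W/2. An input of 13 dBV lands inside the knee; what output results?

x − T + W/2 = 13 − 9 + 5 = 9.
GR = (1 − 1/2) × 9² / 20 = 0.5 × 81 / 20 = 2.025 dB.
Output = 13 − 2.025 = 10.975 dBV.

10.975 dBV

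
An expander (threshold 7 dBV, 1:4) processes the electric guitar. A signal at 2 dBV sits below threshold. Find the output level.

Below threshold, a 1:4 expander applies gain = (4−1)×(T − x) of attenuation.
(4−1) × 5 = 15 dB, so output = 2 − 15 = -13 dBV.

-13 dBV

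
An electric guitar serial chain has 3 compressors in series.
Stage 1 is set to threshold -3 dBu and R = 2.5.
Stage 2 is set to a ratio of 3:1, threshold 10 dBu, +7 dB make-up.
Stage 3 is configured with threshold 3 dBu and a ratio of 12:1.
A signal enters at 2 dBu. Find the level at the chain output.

Stage 1: overshoot 5 dB → 5/2.5 = 2 dB → -1 dBu.
Stage 2: -1 dBu is at or below the 10 dBu threshold — no compression; make-up brings it to 6 dBu.
Stage 3: 3 dB above 3 dBu, reduced 12:1 to 0.25 dB above → 3.25 dBu.

3.25 dBu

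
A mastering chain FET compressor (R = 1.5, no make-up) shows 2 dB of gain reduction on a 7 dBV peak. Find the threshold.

Gain reduction = 7 − 5 = 2 dB; output overshoot = GR / (R − 1) = 2 / 0.5 = 4 dB.
Threshold = output − output overshoot = 5 − 4 = 1 dBV.

1 dBV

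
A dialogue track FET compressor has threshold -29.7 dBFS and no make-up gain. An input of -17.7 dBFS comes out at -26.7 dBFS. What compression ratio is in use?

Input overshoot = -17.7 − (-29.7) = 12 dB; output overshoot = -26.7 − (-29.7) = 3 dB.
Ratio = 12 / 3 = 4.

4:1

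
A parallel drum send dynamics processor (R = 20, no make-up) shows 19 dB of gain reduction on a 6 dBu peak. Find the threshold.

-14 dBu

Let T be the threshold. Output overshoot = (input overshoot)/R, so -13 − T = (6 − T)/20.
20·(-13 − T) = 6 − T → 19·T = -260 − 6 = -266.
T = -266/19 = -14 dBu.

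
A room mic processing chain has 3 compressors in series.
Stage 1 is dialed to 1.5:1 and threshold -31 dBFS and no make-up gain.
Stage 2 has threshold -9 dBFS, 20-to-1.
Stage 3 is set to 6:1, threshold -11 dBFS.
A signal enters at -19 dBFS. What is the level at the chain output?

Stage 1: 12 dB above -31 dBFS, reduced 1.5:1 to 8 dB above → -23 dBFS.
Stage 2: -23 dBFS is at or below the -9 dBFS threshold — no compression; output -23 dBFS.
Stage 3: -23 dBFS ≤ -11 dBFS, so stage 3 doesn't engage; output -23 dBFS.

-23 dBFS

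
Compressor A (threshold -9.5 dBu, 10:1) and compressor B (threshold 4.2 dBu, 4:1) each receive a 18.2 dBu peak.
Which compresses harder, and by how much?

A, by 14.43 dB

A: 27.7 dB over, compressed to 2.77 dB over, so 24.93 dB of GR.
B: 14 dB over, compressed to 3.5 dB over, so 10.5 dB of GR.
A reduces 14.43 dB more.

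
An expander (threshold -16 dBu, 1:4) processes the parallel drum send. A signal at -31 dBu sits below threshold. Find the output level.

-76 dBu

Below threshold, a 1:4 expander applies gain = (4−1)×(T − x) of attenuation.
(4−1) × 15 = 45 dB, so output = -31 − 45 = -76 dBu.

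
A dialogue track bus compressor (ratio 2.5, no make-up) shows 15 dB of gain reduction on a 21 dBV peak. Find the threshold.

Let T be the threshold. Output overshoot = (input overshoot)/R, so 6 − T = (21 − T)/2.5.
2.5·(6 − T) = 21 − T → 1.5·T = 15 − 21 = -6.
T = -6/1.5 = -4 dBV.

-4 dBV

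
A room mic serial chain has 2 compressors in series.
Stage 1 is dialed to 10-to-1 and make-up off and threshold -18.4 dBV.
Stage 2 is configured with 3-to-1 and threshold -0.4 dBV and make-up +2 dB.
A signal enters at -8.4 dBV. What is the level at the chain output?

-15.4 dBV

Stage 1: overshoot 10 dB → 10/10 = 1 dB → -17.4 dBV.
Stage 2: below threshold (-17.4 ≤ -0.4); passes unchanged; make-up brings it to -15.4 dBV.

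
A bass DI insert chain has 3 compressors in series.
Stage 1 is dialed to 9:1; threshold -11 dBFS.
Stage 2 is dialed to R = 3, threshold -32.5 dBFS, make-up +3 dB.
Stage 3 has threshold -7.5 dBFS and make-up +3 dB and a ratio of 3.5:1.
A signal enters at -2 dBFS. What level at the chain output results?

-19 dBFS

Stage 1: 9 dB above -11 dBFS, reduced 9:1 to 1 dB above → -10 dBFS.
Stage 2: 22.5 dB above -32.5 dBFS, reduced 3:1 to 7.5 dB above → -25 dBFS; +3 dB make-up → -22 dBFS.
Stage 3: below threshold (-22 ≤ -7.5); passes unchanged; make-up brings it to -19 dBFS.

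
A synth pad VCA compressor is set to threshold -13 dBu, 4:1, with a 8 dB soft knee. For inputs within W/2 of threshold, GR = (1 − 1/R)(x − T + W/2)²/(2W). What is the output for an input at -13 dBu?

x − T + W/2 = -13 − (-13) + 4 = 4.
GR = (1 − 1/4) × 4² / 16 = 0.75 × 16 / 16 = 0.75 dB.
Output = -13 − 0.75 = -13.75 dBu.

-13.75 dBu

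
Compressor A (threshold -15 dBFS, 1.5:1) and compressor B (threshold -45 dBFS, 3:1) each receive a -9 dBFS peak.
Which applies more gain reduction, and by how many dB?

B, by 22 dB

A: GR = 6 − 6/1.5 = 2 dB.
B: GR = 36 − 36/3 = 24 dB.
Difference: 22 dB in favour of B.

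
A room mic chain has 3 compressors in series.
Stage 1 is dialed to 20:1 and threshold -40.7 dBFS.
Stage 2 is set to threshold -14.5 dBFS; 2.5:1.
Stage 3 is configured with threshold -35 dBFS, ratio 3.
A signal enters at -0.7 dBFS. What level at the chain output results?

Stage 1: -0.7 dBFS is 40 dB over -40.7 dBFS; at 20:1 that becomes 2 dB over, giving -38.7 dBFS.
Stage 2: below threshold (-38.7 ≤ -14.5); passes unchanged; output -38.7 dBFS.
Stage 3: -38.7 dBFS ≤ -35 dBFS, so stage 3 doesn't engage; output -38.7 dBFS.

-38.7 dBFS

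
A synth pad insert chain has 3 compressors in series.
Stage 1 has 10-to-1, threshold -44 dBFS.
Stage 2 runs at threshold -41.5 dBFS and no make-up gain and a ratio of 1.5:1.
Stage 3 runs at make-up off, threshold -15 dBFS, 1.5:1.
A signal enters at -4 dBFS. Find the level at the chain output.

Stage 1: overshoot 40 dB → 40/10 = 4 dB → -40 dBFS.
Stage 2: 1.5 dB above -41.5 dBFS, reduced 1.5:1 to 1 dB above → -40.5 dBFS.
Stage 3: -40.5 dBFS ≤ -15 dBFS, so stage 3 doesn't engage; output -40.5 dBFS.

-40.5 dBFS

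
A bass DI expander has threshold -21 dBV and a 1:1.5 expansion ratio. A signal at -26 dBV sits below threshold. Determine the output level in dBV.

The input is 5 dB below the -21 dBV threshold.
A 1:1.5 expander multiplies undershoot by 1.5: 5 × 1.5 = 7.5 dB below threshold.
Output = -21 − 7.5 = -28.5 dBV.

-28.5 dBV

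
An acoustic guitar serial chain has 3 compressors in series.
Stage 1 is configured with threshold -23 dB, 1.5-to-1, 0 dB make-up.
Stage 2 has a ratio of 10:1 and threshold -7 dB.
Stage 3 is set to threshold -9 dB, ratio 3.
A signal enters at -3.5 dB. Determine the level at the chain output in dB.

Stage 1: 19.5 dB above -23 dB, reduced 1.5:1 to 13 dB above → -10 dB.
Stage 2: -10 dB is at or below the -7 dB threshold — no compression; output -10 dB.
Stage 3: -10 dB is at or below the -9 dB threshold — no compression; output -10 dB.

-10 dB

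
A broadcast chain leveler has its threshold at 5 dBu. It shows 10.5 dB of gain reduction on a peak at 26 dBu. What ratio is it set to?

2:1

Input overshoot = 26 − 5 = 21 dB.
Output overshoot = 21 − 10.5 = 10.5 dB.
Ratio = input overshoot / output overshoot = 21 / 10.5 = 2.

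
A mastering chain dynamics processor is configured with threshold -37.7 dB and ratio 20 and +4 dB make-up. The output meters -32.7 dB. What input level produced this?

Stripping the +4 dB make-up gives -36.7 dB at the gain stage.
The compressed level sits -36.7 − (-37.7) = 1 dB over threshold.
Undo the ratio: input overshoot = 1 × 20 = 20 dB, giving input = -17.7 dB.

-17.7 dB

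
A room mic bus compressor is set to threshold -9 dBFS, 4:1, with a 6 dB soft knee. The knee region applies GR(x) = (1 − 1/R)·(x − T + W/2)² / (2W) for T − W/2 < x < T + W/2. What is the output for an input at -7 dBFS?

-8.5625 dBFS

x − T + W/2 = -7 − (-9) + 3 = 5.
GR = (1 − 1/4) × 5² / 12 = 0.75 × 25 / 12 = 1.5625 dB.
Output = -7 − 1.5625 = -8.5625 dBFS.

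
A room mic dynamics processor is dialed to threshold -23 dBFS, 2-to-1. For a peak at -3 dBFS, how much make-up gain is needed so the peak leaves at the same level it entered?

10 dB

The peak compresses to -23 + 20/2 = -13 dBFS.
To reach -3 dBFS requires -3 − (-13) = 10 dB of make-up.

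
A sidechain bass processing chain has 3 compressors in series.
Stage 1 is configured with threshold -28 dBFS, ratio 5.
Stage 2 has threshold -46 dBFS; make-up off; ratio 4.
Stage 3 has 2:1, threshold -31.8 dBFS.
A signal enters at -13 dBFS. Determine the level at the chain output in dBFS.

-40.75 dBFS

Stage 1: overshoot 15 dB → 15/5 = 3 dB → -25 dBFS.
Stage 2: overshoot 21 dB → 21/4 = 5.25 dB → -40.75 dBFS.
Stage 3: -40.75 dBFS is at or below the -31.8 dBFS threshold — no compression; output -40.75 dBFS.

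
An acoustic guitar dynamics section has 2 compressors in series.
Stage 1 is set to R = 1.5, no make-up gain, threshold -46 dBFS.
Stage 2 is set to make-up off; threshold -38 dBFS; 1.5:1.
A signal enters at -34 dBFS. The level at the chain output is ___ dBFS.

Stage 1: -34 dBFS is 12 dB over -46 dBFS; at 1.5:1 that becomes 8 dB over, giving -38 dBFS.
Stage 2: below threshold (-38 ≤ -38); passes unchanged; output -38 dBFS.

-38 dBFS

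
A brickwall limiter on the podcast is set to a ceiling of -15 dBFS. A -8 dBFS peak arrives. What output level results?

The limiter clamps the peak to its -15 dBFS ceiling.

-15 dBFS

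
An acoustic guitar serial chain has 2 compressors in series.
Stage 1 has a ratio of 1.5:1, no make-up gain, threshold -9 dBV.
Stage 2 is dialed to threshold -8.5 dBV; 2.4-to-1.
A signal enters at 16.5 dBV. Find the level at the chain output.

Stage 1: overshoot 25.5 dB → 25.5/1.5 = 17 dB → 8 dBV.
Stage 2: overshoot 16.5 dB → 16.5/2.4 = 6.875 dB → -1.625 dBV.

-1.625 dBV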